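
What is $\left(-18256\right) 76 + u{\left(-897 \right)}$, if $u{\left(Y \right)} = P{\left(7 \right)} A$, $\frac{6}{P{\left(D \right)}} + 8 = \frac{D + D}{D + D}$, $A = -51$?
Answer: $- \frac{9711886}{7} \approx -1.3874 \cdot 10^{6}$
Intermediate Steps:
$P{\left(D \right)} = - \frac{6}{7}$ ($P{\left(D \right)} = \frac{6}{-8 + \frac{D + D}{D + D}} = \frac{6}{-8 + \frac{2 D}{2 D}} = \frac{6}{-8 + 2 D \frac{1}{2 D}} = \frac{6}{-8 + 1} = \frac{6}{-7} = 6 \left(- \frac{1}{7}\right) = - \frac{6}{7}$)
$u{\left(Y \right)} = \frac{306}{7}$ ($u{\left(Y \right)} = \left(- \frac{6}{7}\right) \left(-51\right) = \frac{306}{7}$)
$\left(-18256\right) 76 + u{\left(-897 \right)} = \left(-18256\right) 76 + \frac{306}{7} = -1387456 + \frac{306}{7} = - \frac{9711886}{7}$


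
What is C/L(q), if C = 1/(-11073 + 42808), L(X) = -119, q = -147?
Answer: -1/3776465 ≈ -2.6480e-7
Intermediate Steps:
C = 1/31735 ≈ 3.1511e-5
C/L(q) = (1/31735)/(-119) = (1/31735)*(-1/119) = -1/3776465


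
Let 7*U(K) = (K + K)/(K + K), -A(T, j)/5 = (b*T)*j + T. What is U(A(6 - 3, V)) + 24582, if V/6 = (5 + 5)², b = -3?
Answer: 172075/7 ≈ 24582.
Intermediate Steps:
V = 600 (V = 6*(5 + 5)² = 6*10² = 6*100 = 600)
A(T, j) = -5*T + 15*T*j (A(T, j) = -5*((-3*T)*j + T) = -5*(-3*T*j + T) = -5*(T - 3*T*j) = -5*T + 15*T*j)
U(K) = ⅐ (U(K) = ((K + K)/(K + K))/7 = ((2*K)/((2*K)))/7 = ((2*K)*(1/(2*K)))/7 = (⅐)*1 = ⅐)
U(A(6 - 3, V)) + 24582 = ⅐ + 24582 = 172075/7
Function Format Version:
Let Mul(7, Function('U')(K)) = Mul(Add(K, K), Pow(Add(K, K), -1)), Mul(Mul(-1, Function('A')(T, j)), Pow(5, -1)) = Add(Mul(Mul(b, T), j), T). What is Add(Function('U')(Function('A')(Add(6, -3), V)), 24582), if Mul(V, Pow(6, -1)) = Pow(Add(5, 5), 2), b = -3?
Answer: Rational(172075, 7) ≈ 24582.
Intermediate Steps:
V = 600 (V = Mul(6, Pow(Add(5, 5), 2)) = Mul(6, Pow(10, 2)) = Mul(6, 100) = 600)
Function('A')(T, j) = Add(Mul(-5, T), Mul(15, T, j)) (Function('A')(T, j) = Mul(-5, Add(Mul(Mul(-3, T), j), T)) = Mul(-5, Add(Mul(-3, T, j), T)) = Mul(-5, Add(T, Mul(-3, T, j))) = Add(Mul(-5, T), Mul(15, T, j)))
Function('U')(K) = Rational(1, 7) (Function('U')(K) = Mul(Rational(1, 7), Mul(Add(K, K), Pow(Add(K, K), -1))) = Mul(Rational(1, 7), Mul(Mul(2, K), Pow(Mul(2, K), -1))) = Mul(Rational(1, 7), Mul(Mul(2, K), Mul(Rational(1, 2), Pow(K, -1)))) = Mul(Rational(1, 7), 1) = Rational(1, 7))
Add(Function('U')(Function('A')(Add(6, -3), V)), 24582) = Add(Rational(1, 7), 24582) = Rational(172075, 7)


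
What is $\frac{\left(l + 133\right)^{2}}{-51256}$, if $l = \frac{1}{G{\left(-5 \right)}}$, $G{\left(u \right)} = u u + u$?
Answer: $- \frac{7080921}{20502400} \approx -0.34537$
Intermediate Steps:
$G{\left(u \right)} = u + u^{2}$ ($G{\left(u \right)} = u^{2} + u = u + u^{2}$)
$l = \frac{1}{20}$ ($l = \frac{1}{\left(-5\right) \left(1 - 5\right)} = \frac{1}{\left(-5\right) \left(-4\right)} = \frac{1}{20} \approx 0.05$)
$\frac{\left(l + 133\right)^{2}}{-51256} = \frac{\left(\frac{1}{20} + 133\right)^{2}}{-51256} = \left(\frac{2661}{20}\right)^{2} \left(- \frac{1}{51256}\right) = \frac{7080921}{400} \left(- \frac{1}{51256}\right) = - \frac{7080921}{20502400}$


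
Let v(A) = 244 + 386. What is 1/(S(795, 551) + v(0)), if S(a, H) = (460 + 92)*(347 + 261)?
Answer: 1/336246 ≈ 2.9740e-6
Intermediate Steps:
S(a, H) = 335616 (S(a, H) = 552*608 = 335616)
v(A) = 630
1/(S(795, 551) + v(0)) = 1/(335616 + 630) = 1/336246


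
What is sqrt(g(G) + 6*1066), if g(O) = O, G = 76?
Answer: 2*sqrt(1618) ≈ 80.449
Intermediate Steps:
sqrt(g(G) + 6*1066) = sqrt(76 + 6*1066) = sqrt(76 + 6396) = sqrt(6472) = 2*sqrt(1618)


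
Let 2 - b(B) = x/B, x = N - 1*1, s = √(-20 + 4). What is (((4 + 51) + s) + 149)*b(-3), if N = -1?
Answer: 272 + 16*I/3 ≈ 272.0 + 5.3333*I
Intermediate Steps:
s = 4*I (s = √(-16) = 4*I ≈ 4.0*I)
x = -2 (x = -1 - 1*1 = -1 - 1 = -2)
b(B) = 2 + 2/B (b(B) = 2 - (-2)/B = 2 + 2/B)
(((4 + 51) + s) + 149)*b(-3) = (((4 + 51) + 4*I) + 149)*(2 + 2/(-3)) = ((55 + 4*I) + 149)*(2 + 2*(-⅓)) = (204 + 4*I)*(2 - ⅔) = (204 + 4*I)*(4/3) = 272 + 16*I/3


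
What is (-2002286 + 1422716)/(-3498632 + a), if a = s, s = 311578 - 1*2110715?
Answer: 193190/1765923 ≈ 0.10940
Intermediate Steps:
s = -1799137 (s = 311578 - 2110715 = -1799137)
a = -1799137
(-2002286 + 1422716)/(-3498632 + a) = (-2002286 + 1422716)/(-3498632 - 1799137) = -579570/(-5297769) = -579570*(-1/5297769) = 193190/1765923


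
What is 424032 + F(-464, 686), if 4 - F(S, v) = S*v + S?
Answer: 742804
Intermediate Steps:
F(S, v) = 4 - S - S*v (F(S, v) = 4 - (S*v + S) = 4 - (S + S*v) = 4 + (-S - S*v) = 4 - S - S*v)
424032 + F(-464, 686) = 424032 + (4 - 1*(-464) - 1*(-464)*686) = 424032 + (4 + 464 + 318304) = 424032 + 318772 = 742804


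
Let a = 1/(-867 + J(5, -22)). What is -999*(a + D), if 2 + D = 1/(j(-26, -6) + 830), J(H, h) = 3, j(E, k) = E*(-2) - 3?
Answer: 18733433/9376 ≈ 1998.0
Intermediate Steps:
j(E, k) = -3 - 2*E (j(E, k) = -2*E - 3 = -3 - 2*E)
D = -1757/879 (D = -2 + 1/((-3 - 2*(-26)) + 830) = -2 + 1/((-3 + 52) + 830) = -2 + 1/(49 + 830) = -2 + 1/879 = -1757/879 ≈ -1.9989)
a = -1/864 (a = 1/(-867 + 3) = 1/(-864) = -1/864 ≈ -0.0011574)
-999*(a + D) = -999*(-1/864 - 1757/879) = -999*(-506309/253152) = 18733433/9376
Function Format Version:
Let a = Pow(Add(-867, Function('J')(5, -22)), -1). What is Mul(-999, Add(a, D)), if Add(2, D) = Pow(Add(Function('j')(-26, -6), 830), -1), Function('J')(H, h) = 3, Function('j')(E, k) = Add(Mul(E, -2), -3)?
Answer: Rational(18733433, 9376) ≈ 1998.0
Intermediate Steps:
Function('j')(E, k) = Add(-3, Mul(-2, E)) (Function('j')(E, k) = Add(Mul(-2, E), -3) = Add(-3, Mul(-2, E)))
D = Rational(-1757, 879) (D = Add(-2, Pow(Add(Add(-3, Mul(-2, -26)), 830), -1)) = Add(-2, Pow(Add(Add(-3, 52), 830), -1)) = Add(-2, Pow(Add(49, 830), -1)) = Add(-2, Pow(879, -1)) = Add(-2, Rational(1, 879)) = Rational(-1757, 879) ≈ -1.9989)
a = Rational(-1, 864) (a = Pow(Add(-867, 3), -1) = Pow(-864, -1) = Rational(-1, 864) ≈ -0.0011574)
Mul(-999, Add(a, D)) = Mul(-999, Add(Rational(-1, 864), Rational(-1757, 879))) = Mul(-999, Rational(-506309, 253152)) = Rational(18733433, 9376)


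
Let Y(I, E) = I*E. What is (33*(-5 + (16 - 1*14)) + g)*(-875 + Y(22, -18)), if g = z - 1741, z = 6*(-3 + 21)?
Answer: 2201372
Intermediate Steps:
Y(I, E) = E*I
z = 108 (z = 6*18 = 108)
g = -1633 (g = 108 - 1741 = -1633)
(33*(-5 + (16 - 1*14)) + g)*(-875 + Y(22, -18)) = (33*(-5 + (16 - 1*14)) - 1633)*(-875 - 18*22) = (33*(-5 + (16 - 14)) - 1633)*(-875 - 396) = (33*(-5 + 2) - 1633)*(-1271) = (33*(-3) - 1633)*(-1271) = (-99 - 1633)*(-1271) = -1732*(-1271) = 2201372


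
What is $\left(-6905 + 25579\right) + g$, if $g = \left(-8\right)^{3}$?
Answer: $18162$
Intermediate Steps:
$g = -512$
$\left(-6905 + 25579\right) + g = \left(-6905 + 25579\right) - 512 = 18674 - 512 = 18162$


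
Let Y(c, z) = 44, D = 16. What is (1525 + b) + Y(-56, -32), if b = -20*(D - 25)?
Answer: 1749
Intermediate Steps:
b = 180 (b = -20*(16 - 25) = -20*(-9) = 180)
(1525 + b) + Y(-56, -32) = (1525 + 180) + 44 = 1705 + 44 = 1749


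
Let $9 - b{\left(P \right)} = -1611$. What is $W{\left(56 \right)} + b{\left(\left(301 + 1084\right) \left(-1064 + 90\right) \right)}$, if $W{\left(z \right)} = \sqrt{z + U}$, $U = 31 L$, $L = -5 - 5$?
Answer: $1620 + i \sqrt{254} \approx 1620.0 + 15.937 i$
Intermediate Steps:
$L = -10$ ($L = -5 - 5 = -10$)
$U = -310$ ($U = 31 \left(-10\right) = -310$)
$b{\left(P \right)} = 1620$ ($b{\left(P \right)} = 9 - -1611 = 9 + 1611 = 1620$)
$W{\left(z \right)} = \sqrt{-310 + z}$ ($W{\left(z \right)} = \sqrt{z - 310} = \sqrt{-310 + z}$)
$W{\left(56 \right)} + b{\left(\left(301 + 1084\right) \left(-1064 + 90\right) \right)} = \sqrt{-310 + 56} + 1620 = \sqrt{-254} + 1620 = i \sqrt{254} + 1620 = 1620 + i \sqrt{254}$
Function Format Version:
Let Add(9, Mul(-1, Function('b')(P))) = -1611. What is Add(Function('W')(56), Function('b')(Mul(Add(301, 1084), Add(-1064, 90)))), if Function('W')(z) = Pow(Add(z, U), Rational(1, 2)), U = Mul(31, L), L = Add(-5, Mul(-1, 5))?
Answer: Add(1620, Mul(I, Pow(254, Rational(1, 2)))) ≈ Add(1620.0, Mul(15.937, I))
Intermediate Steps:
L = -10 (L = Add(-5, -5) = -10)
U = -310 (U = Mul(31, -10) = -310)
Function('b')(P) = 1620 (Function('b')(P) = Add(9, Mul(-1, -1611)) = Add(9, 1611) = 1620)
Function('W')(z) = Pow(Add(-310, z), Rational(1, 2)) (Function('W')(z) = Pow(Add(z, -310), Rational(1, 2)) = Pow(Add(-310, z), Rational(1, 2)))
Add(Function('W')(56), Function('b')(Mul(Add(301, 1084), Add(-1064, 90)))) = Add(Pow(Add(-310, 56), Rational(1, 2)), 1620) = Add(Pow(-254, Rational(1, 2)), 1620) = Add(Mul(I, Pow(254, Rational(1, 2))), 1620) = Add(1620, Mul(I, Pow(254, Rational(1, 2))))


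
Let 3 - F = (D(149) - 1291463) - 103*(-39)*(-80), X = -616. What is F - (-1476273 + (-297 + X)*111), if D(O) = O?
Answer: 3190293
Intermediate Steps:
F = 1612677 (F = 3 - ((149 - 1291463) - 103*(-39)*(-80)) = 3 - (-1291314 + 4017*(-80)) = 3 - (-1291314 - 321360) = 3 - 1*(-1612674) = 3 + 1612674 = 1612677)
F - (-1476273 + (-297 + X)*111) = 1612677 - (-1476273 + (-297 - 616)*111) = 1612677 - (-1476273 - 913*111) = 1612677 - (-1476273 - 101343) = 1612677 - 1*(-1577616) = 1612677 + 1577616 = 3190293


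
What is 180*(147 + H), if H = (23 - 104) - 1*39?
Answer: 4860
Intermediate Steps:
H = -120 (H = -81 - 39 = -120)
180*(147 + H) = 180*(147 - 120) = 180*27 = 4860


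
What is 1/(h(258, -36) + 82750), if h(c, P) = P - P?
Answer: 1/82750 ≈ 1.2085e-5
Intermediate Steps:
h(c, P) = 0
1/(h(258, -36) + 82750) = 1/(0 + 82750) = 1/82750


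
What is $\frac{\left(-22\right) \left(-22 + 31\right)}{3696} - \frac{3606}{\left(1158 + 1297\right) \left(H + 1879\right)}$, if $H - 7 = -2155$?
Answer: $- \frac{1779249}{36982120} \approx -0.048111$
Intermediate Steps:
$H = -2148$ ($H = 7 - 2155 = -2148$)
$\frac{\left(-22\right) \left(-22 + 31\right)}{3696} - \frac{3606}{\left(1158 + 1297\right) \left(H + 1879\right)} = \frac{\left(-22\right) \left(-22 + 31\right)}{3696} - \frac{3606}{\left(1158 + 1297\right) \left(-2148 + 1879\right)} = \left(-22\right) 9 \cdot \frac{1}{3696} - \frac{3606}{2455 \left(-269\right)} = \left(-198\right) \frac{1}{3696} - \frac{3606}{-660395} = - \frac{3}{56} - - \frac{3606}{660395} = - \frac{3}{56} + \frac{3606}{660395} = - \frac{1779249}{36982120}$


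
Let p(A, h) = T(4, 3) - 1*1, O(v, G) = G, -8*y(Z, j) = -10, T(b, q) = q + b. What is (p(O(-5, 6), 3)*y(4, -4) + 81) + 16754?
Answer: 33685/2 ≈ 16843.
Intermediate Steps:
T(b, q) = b + q
y(Z, j) = 5/4 (y(Z, j) = -⅛*(-10) = 5/4)
p(A, h) = 6 (p(A, h) = (4 + 3) - 1*1 = 7 - 1 = 6)
(p(O(-5, 6), 3)*y(4, -4) + 81) + 16754 = (6*(5/4) + 81) + 16754 = (15/2 + 81) + 16754 = 177/2 + 16754 = 33685/2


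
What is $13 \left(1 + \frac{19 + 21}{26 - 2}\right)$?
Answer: $\frac{104}{3} \approx 34.667$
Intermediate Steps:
$13 \left(1 + \frac{19 + 21}{26 - 2}\right) = 13 \left(1 + \frac{40}{24}\right) = 13 \left(1 + 40 \cdot \frac{1}{24}\right) = 13 \left(1 + \frac{5}{3}\right) = 13 \cdot \frac{8}{3} = \frac{104}{3}$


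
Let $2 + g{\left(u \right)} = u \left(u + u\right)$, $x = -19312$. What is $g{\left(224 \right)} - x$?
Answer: $119662$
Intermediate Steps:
$g{\left(u \right)} = -2 + 2 u^{2}$ ($g{\left(u \right)} = -2 + u \left(u + u\right) = -2 + u 2 u = -2 + 2 u^{2}$)
$g{\left(224 \right)} - x = \left(-2 + 2 \cdot 224^{2}\right) - -19312 = \left(-2 + 2 \cdot 50176\right) + 19312 = \left(-2 + 100352\right) + 19312 = 100350 + 19312 = 119662$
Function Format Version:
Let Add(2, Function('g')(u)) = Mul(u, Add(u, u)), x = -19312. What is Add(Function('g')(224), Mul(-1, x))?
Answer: 119662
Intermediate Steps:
Function('g')(u) = Add(-2, Mul(2, Pow(u, 2))) (Function('g')(u) = Add(-2, Mul(u, Add(u, u))) = Add(-2, Mul(u, Mul(2, u))) = Add(-2, Mul(2, Pow(u, 2))))
Add(Function('g')(224), Mul(-1, x)) = Add(Add(-2, Mul(2, Pow(224, 2))), Mul(-1, -19312)) = Add(Add(-2, Mul(2, 50176)), 19312) = Add(Add(-2, 100352), 19312) = Add(100350, 19312) = 119662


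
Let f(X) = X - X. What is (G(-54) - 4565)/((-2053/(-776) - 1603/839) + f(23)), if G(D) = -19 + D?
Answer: -1006544944/159513 ≈ -6310.1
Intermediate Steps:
f(X) = 0
(G(-54) - 4565)/((-2053/(-776) - 1603/839) + f(23)) = ((-19 - 54) - 4565)/((-2053/(-776) - 1603/839) + 0) = (-73 - 4565)/((-2053*(-1/776) - 1603*1/839) + 0) = -4638/((2053/776 - 1603/839) + 0) = -4638/(478539/651064 + 0) = -4638/478539/651064 = -4638*651064/478539 = -1006544944/159513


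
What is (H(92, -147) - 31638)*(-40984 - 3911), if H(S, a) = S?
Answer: 1416257670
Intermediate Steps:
(H(92, -147) - 31638)*(-40984 - 3911) = (92 - 31638)*(-40984 - 3911) = -31546*(-44895) = 1416257670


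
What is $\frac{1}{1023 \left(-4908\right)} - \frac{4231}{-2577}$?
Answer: $\frac{7081119209}{4312939356} \approx 1.6418$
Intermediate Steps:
$\frac{1}{1023 \left(-4908\right)} - \frac{4231}{-2577} = \frac{1}{1023} \left(- \frac{1}{4908}\right) - - \frac{4231}{2577} = - \frac{1}{5020884} + \frac{4231}{2577} = \frac{7081119209}{4312939356}$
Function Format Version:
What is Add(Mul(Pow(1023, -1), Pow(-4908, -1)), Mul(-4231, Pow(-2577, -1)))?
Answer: Rational(7081119209, 4312939356) ≈ 1.6418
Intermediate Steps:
Add(Mul(Pow(1023, -1), Pow(-4908, -1)), Mul(-4231, Pow(-2577, -1))) = Add(Mul(Rational(1, 1023), Rational(-1, 4908)), Mul(-4231, Rational(-1, 2577))) = Add(Rational(-1, 5020884), Rational(4231, 2577)) = Rational(7081119209, 4312939356)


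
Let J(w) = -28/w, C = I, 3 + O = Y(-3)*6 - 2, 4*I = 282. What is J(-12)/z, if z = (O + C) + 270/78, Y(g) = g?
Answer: 182/3975 ≈ 0.045786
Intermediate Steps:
I = 141/2 (I = (1/4)*282 = 141/2 ≈ 70.500)
O = -23 (O = -3 + (-3*6 - 2) = -3 + (-18 - 2) = -3 - 20 = -23)
C = 141/2 ≈ 70.500
z = 1325/26 (z = (-23 + 141/2) + 270/78 = 95/2 + 270*(1/78) = 95/2 + 45/13 = 1325/26 ≈ 50.962)
J(-12)/z = (-28/(-12))/(1325/26) = -28*(-1/12)*(26/1325) = (7/3)*(26/1325) = 182/3975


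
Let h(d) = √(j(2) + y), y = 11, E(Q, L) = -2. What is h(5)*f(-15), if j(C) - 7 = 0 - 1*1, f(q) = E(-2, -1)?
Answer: -2*√17 ≈ -8.2462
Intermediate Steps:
f(q) = -2
j(C) = 6 (j(C) = 7 + (0 - 1*1) = 7 + (0 - 1) = 7 - 1 = 6)
h(d) = √17 (h(d) = √(6 + 11) = √17)
h(5)*f(-15) = √17*(-2) = -2*√17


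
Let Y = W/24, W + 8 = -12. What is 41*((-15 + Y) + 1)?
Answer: -3649/6 ≈ -608.17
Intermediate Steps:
W = -20 (W = -8 - 12 = -20)
Y = -5/6 (Y = -20/24 = -20*1/24 = -5/6 ≈ -0.83333)
41*((-15 + Y) + 1) = 41*((-15 - 5/6) + 1) = 41*(-95/6 + 1) = 41*(-89/6) = -3649/6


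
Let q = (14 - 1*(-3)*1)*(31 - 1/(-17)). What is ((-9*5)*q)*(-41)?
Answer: 974160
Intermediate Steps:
q = 528 (q = (14 + 3*1)*(31 - 1*(-1/17)) = (14 + 3)*(31 + 1/17) = 17*(528/17) = 528)
((-9*5)*q)*(-41) = (-9*5*528)*(-41) = -45*528*(-41) = -23760*(-41) = 974160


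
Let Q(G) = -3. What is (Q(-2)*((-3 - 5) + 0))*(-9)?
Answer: -216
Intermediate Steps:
(Q(-2)*((-3 - 5) + 0))*(-9) = -3*((-3 - 5) + 0)*(-9) = -3*(-8 + 0)*(-9) = -3*(-8)*(-9) = 24*(-9) = -216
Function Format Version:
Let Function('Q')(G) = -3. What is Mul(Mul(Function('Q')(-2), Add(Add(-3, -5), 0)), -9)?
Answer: -216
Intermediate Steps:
Mul(Mul(Function('Q')(-2), Add(Add(-3, -5), 0)), -9) = Mul(Mul(-3, Add(Add(-3, -5), 0)), -9) = Mul(Mul(-3, Add(-8, 0)), -9) = Mul(Mul(-3, -8), -9) = Mul(24, -9) = -216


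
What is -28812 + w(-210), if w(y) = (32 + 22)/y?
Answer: -1008429/35 ≈ -28812.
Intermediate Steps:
w(y) = 54/y
-28812 + w(-210) = -28812 + 54/(-210) = -28812 + 54*(-1/210) = -28812 - 9/35 = -1008429/35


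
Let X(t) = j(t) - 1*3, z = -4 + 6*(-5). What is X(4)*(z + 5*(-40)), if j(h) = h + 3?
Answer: -936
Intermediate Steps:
z = -34 (z = -4 - 30 = -34)
j(h) = 3 + h
X(t) = t (X(t) = (3 + t) - 1*3 = (3 + t) - 3 = t)
X(4)*(z + 5*(-40)) = 4*(-34 + 5*(-40)) = 4*(-34 - 200) = 4*(-234) = -936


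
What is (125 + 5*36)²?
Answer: 93025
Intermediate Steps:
(125 + 5*36)² = (125 + 180)² = 305² = 93025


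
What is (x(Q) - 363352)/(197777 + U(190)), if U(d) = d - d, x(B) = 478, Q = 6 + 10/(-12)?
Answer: -362874/197777 ≈ -1.8348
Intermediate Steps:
Q = 31/6 (Q = 6 + 10*(-1/12) = 6 - ⅚ = 31/6 ≈ 5.1667)
U(d) = 0
(x(Q) - 363352)/(197777 + U(190)) = (478 - 363352)/(197777 + 0) = -362874/197777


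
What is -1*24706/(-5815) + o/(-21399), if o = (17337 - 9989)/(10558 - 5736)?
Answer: 1274635021924/300013231035 ≈ 4.2486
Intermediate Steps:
o = 3674/2411 (o = 7348/4822 = 7348*(1/4822) = 3674/2411 ≈ 1.5238)
-1*24706/(-5815) + o/(-21399) = -1*24706/(-5815) + (3674/2411)/(-21399) = -24706*(-1/5815) + (3674/2411)*(-1/21399) = 24706/5815 - 3674/51592989 = 1274635021924/300013231035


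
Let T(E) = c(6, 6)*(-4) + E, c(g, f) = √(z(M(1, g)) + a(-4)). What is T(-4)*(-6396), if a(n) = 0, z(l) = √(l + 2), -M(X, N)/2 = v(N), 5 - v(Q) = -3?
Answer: 25584 + 25584*14^(¼)*√I ≈ 60577.0 + 34993.0*I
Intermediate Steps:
v(Q) = 8 (v(Q) = 5 - 1*(-3) = 5 + 3 = 8)
M(X, N) = -16 (M(X, N) = -2*8 = -16)
z(l) = √(2 + l)
c(g, f) = 14^(¼)*√I (c(g, f) = √(√(2 - 16) + 0) = √(√(-14) + 0) = √(I*√14 + 0) = √(I*√14) = 14^(¼)*√I)
T(E) = E - 4*14^(¼)*√I (T(E) = (14^(¼)*√I)*(-4) + E = -4*14^(¼)*√I + E = E - 4*14^(¼)*√I)
T(-4)*(-6396) = (-4 - 4*14^(¼)*√I)*(-6396) = 25584 + 25584*14^(¼)*√I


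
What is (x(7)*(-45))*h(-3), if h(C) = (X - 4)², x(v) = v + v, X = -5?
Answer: -51030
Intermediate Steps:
x(v) = 2*v
h(C) = 81 (h(C) = (-5 - 4)² = (-9)² = 81)
(x(7)*(-45))*h(-3) = ((2*7)*(-45))*81 = (14*(-45))*81 = -630*81 = -51030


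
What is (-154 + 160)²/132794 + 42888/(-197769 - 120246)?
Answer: -947303422/7038413985 ≈ -0.13459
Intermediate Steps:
(-154 + 160)²/132794 + 42888/(-197769 - 120246) = 6²*(1/132794) + 42888/(-318015) = 36*(1/132794) + 42888*(-1/318015) = 18/66397 - 14296/106005 = -947303422/7038413985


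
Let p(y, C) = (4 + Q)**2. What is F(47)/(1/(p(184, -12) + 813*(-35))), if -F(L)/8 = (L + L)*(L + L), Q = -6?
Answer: 2011144288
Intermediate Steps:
F(L) = -32*L**2 (F(L) = -8*(L + L)*(L + L) = -8*2*L*2*L = -32*L**2)
p(y, C) = 4 (p(y, C) = (4 - 6)**2 = (-2)**2 = 4)
F(47)/(1/(p(184, -12) + 813*(-35))) = (-32*47**2)/(1/(4 + 813*(-35))) = (-32*2209)/(1/(4 - 28455)) = -70688/(1/(-28451)) = -70688/(-1/28451) = -70688*(-28451) = 2011144288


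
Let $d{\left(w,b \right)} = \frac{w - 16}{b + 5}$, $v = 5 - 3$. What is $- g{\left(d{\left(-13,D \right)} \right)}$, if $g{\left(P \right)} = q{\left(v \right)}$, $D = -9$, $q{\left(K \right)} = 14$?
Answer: $-14$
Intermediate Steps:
$v = 2$
$d{\left(w,b \right)} = \frac{-16 + w}{5 + b}$
$g{\left(P \right)} = 14$
$- g{\left(d{\left(-13,D \right)} \right)} = \left(-1\right) 14 = -14$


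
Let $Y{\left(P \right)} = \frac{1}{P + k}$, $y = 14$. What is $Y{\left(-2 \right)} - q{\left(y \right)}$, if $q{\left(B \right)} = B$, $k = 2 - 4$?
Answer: $- \frac{57}{4} \approx -14.25$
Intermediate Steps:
$k = -2$ ($k = 2 - 4 = -2$)
$Y{\left(P \right)} = \frac{1}{-2 + P}$ ($Y{\left(P \right)} = \frac{1}{P - 2} = \frac{1}{-2 + P}$)
$Y{\left(-2 \right)} - q{\left(y \right)} = \frac{1}{-2 - 2} - 14 = \frac{1}{-4} - 14 = - \frac{1}{4} - 14 = - \frac{57}{4}$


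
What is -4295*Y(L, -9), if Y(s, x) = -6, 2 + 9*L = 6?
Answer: 25770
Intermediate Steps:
L = 4/9 (L = -2/9 + (⅑)*6 = -2/9 + ⅔ = 4/9 ≈ 0.44444)
-4295*Y(L, -9) = -4295*(-6) = 25770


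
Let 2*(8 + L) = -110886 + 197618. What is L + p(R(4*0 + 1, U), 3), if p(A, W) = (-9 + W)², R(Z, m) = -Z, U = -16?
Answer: 43394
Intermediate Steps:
L = 43358 (L = -8 + (-110886 + 197618)/2 = -8 + (½)*86732 = -8 + 43366 = 43358)
L + p(R(4*0 + 1, U), 3) = 43358 + (-9 + 3)² = 43358 + (-6)² = 43358 + 36 = 43394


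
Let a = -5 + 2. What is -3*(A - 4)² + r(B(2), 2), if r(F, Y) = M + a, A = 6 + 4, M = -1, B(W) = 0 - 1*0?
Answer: -112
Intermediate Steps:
B(W) = 0 (B(W) = 0 + 0 = 0)
A = 10
a = -3
r(F, Y) = -4 (r(F, Y) = -1 - 3 = -4)
-3*(A - 4)² + r(B(2), 2) = -3*(10 - 4)² - 4 = -3*6² - 4 = -3*36 - 4 = -108 - 4 = -112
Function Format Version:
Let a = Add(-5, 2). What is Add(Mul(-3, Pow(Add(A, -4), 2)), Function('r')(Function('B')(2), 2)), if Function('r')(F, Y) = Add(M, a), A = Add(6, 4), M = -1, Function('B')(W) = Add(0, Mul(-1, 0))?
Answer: -112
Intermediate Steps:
Function('B')(W) = 0 (Function('B')(W) = Add(0, 0) = 0)
A = 10
a = -3
Function('r')(F, Y) = -4 (Function('r')(F, Y) = Add(-1, -3) = -4)
Add(Mul(-3, Pow(Add(A, -4), 2)), Function('r')(Function('B')(2), 2)) = Add(Mul(-3, Pow(Add(10, -4), 2)), -4) = Add(Mul(-3, Pow(6, 2)), -4) = Add(Mul(-3, 36), -4) = Add(-108, -4) = -112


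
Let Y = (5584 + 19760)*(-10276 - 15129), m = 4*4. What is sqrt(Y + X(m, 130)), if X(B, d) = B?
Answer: 4*I*sqrt(40241519) ≈ 25374.0*I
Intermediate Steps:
m = 16
Y = -643864320 (Y = 25344*(-25405) = -643864320)
sqrt(Y + X(m, 130)) = sqrt(-643864320 + 16) = sqrt(-643864304) = 4*I*sqrt(40241519)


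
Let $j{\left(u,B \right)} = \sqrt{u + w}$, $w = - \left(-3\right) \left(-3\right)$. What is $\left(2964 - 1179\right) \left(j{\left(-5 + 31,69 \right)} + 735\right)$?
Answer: $1311975 + 1785 \sqrt{17} \approx 1.3193 \cdot 10^{6}$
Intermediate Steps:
$w = -9$ ($w = \left(-1\right) 9 = -9$)
$j{\left(u,B \right)} = \sqrt{-9 + u}$ ($j{\left(u,B \right)} = \sqrt{u - 9} = \sqrt{-9 + u}$)
$\left(2964 - 1179\right) \left(j{\left(-5 + 31,69 \right)} + 735\right) = \left(2964 - 1179\right) \left(\sqrt{-9 + \left(-5 + 31\right)} + 735\right) = 1785 \left(\sqrt{-9 + 26} + 735\right) = 1785 \left(\sqrt{17} + 735\right) = 1785 \left(735 + \sqrt{17}\right) = 1311975 + 1785 \sqrt{17}$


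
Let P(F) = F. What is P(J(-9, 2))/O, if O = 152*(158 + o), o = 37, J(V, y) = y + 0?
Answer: 1/14820 ≈ 6.7476e-5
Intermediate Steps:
J(V, y) = y
O = 29640 (O = 152*(158 + 37) = 152*195 = 29640)
P(J(-9, 2))/O = 2/29640 = 2*(1/29640) = 1/14820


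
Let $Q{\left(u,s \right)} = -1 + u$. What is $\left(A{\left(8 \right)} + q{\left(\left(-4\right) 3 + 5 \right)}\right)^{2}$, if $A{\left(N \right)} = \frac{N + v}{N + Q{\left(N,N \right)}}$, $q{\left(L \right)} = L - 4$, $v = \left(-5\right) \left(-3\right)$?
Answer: $\frac{20164}{225} \approx 89.618$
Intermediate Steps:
$v = 15$
$q{\left(L \right)} = -4 + L$ ($q{\left(L \right)} = L - 4 = -4 + L$)
$A{\left(N \right)} = \frac{15 + N}{-1 + 2 N}$ ($A{\left(N \right)} = \frac{N + 15}{N + \left(-1 + N\right)} = \frac{15 + N}{-1 + 2 N}$)
$\left(A{\left(8 \right)} + q{\left(\left(-4\right) 3 + 5 \right)}\right)^{2} = \left(\frac{15 + 8}{-1 + 2 \cdot 8} + \left(-4 + \left(\left(-4\right) 3 + 5\right)\right)\right)^{2} = \left(\frac{1}{-1 + 16} \cdot 23 + \left(-4 + \left(-12 + 5\right)\right)\right)^{2} = \left(\frac{1}{15} \cdot 23 - 11\right)^{2} = \left(\frac{23}{15} - 11\right)^{2} = \left(- \frac{142}{15}\right)^{2} = \frac{20164}{225}$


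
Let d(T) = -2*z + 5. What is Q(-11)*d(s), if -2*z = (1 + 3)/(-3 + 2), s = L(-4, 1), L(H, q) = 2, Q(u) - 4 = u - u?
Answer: 4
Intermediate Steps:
Q(u) = 4 (Q(u) = 4 + (u - u) = 4 + 0 = 4)
s = 2
z = 2 (z = -(1 + 3)/(2*(-3 + 2)) = -2/(-1) = -2*(-1) = -½*(-4) = 2)
d(T) = 1 (d(T) = -2*2 + 5 = -4 + 5 = 1)
Q(-11)*d(s) = 4*1 = 4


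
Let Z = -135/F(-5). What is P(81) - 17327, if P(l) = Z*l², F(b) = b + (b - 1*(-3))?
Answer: 764446/7 ≈ 1.0921e+5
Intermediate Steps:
F(b) = 3 + 2*b (F(b) = b + (b + 3) = b + (3 + b) = 3 + 2*b)
Z = 135/7 (Z = -135/(3 + 2*(-5)) = -135/(3 - 10) = -135/(-7) = -135*(-⅐) = 135/7 ≈ 19.286)
P(l) = 135*l²/7
P(81) - 17327 = (135/7)*81² - 17327 = (135/7)*6561 - 17327 = 885735/7 - 17327 = 764446/7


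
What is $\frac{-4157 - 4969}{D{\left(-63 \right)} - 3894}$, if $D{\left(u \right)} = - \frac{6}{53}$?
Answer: $\frac{689}{294} \approx 2.3435$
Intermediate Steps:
$D{\left(u \right)} = - \frac{6}{53}$ ($D{\left(u \right)} = \left(-6\right) \frac{1}{53} = - \frac{6}{53}$)
$\frac{-4157 - 4969}{D{\left(-63 \right)} - 3894} = \frac{-4157 - 4969}{- \frac{6}{53} - 3894} = - \frac{9126}{- \frac{206388}{53}} = \left(-9126\right) \left(- \frac{53}{206388}\right) = \frac{689}{294}$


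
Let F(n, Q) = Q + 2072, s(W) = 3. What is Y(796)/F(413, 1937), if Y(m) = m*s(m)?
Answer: 2388/4009 ≈ 0.59566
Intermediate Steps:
F(n, Q) = 2072 + Q
Y(m) = 3*m (Y(m) = m*3 = 3*m)
Y(796)/F(413, 1937) = (3*796)/(2072 + 1937) = 2388/4009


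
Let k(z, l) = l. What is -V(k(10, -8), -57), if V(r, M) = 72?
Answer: -72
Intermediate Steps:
-V(k(10, -8), -57) = -1*72 = -72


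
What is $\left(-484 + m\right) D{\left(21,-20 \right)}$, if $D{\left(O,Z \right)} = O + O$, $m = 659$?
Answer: $7350$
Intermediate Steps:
$D{\left(O,Z \right)} = 2 O$
$\left(-484 + m\right) D{\left(21,-20 \right)} = \left(-484 + 659\right) 2 \cdot 21 = 175 \cdot 42 = 7350$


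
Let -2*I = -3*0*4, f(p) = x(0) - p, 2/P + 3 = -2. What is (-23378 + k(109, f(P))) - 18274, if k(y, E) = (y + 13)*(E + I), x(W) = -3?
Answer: -209846/5 ≈ -41969.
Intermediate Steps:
P = -⅖ (P = 2/(-3 - 2) = 2/(-5) = 2*(-⅕) = -⅖ ≈ -0.40000)
f(p) = -3 - p
I = 0 (I = -(-3*0)*4/2 = -0*4 = -½*0 = 0)
k(y, E) = E*(13 + y) (k(y, E) = (y + 13)*(E + 0) = (13 + y)*E = E*(13 + y))
(-23378 + k(109, f(P))) - 18274 = (-23378 + (-3 - 1*(-⅖))*(13 + 109)) - 18274 = (-23378 + (-3 + ⅖)*122) - 18274 = (-23378 - 13/5*122) - 18274 = (-23378 - 1586/5) - 18274 = -118476/5 - 18274 = -209846/5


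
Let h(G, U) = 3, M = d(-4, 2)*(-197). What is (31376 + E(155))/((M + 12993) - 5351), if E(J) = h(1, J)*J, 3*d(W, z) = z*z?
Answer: 95523/22138 ≈ 4.3149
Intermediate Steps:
d(W, z) = z²/3 (d(W, z) = (z*z)/3 = z²/3)
M = -788/3 (M = ((⅓)*2²)*(-197) = ((⅓)*4)*(-197) = (4/3)*(-197) = -788/3 ≈ -262.67)
E(J) = 3*J
(31376 + E(155))/((M + 12993) - 5351) = (31376 + 3*155)/((-788/3 + 12993) - 5351) = (31376 + 465)/(38191/3 - 5351) = 31841/(22138/3) = 31841*(3/22138) = 95523/22138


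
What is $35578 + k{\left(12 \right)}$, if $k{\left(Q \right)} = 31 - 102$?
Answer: $35507$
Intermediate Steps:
$k{\left(Q \right)} = -71$ ($k{\left(Q \right)} = 31 - 102 = -71$)
$35578 + k{\left(12 \right)} = 35578 - 71 = 35507$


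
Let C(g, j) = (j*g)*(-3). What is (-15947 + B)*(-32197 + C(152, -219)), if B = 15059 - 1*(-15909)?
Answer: 1016426007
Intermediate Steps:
B = 30968 (B = 15059 + 15909 = 30968)
C(g, j) = -3*g*j (C(g, j) = (g*j)*(-3) = -3*g*j)
(-15947 + B)*(-32197 + C(152, -219)) = (-15947 + 30968)*(-32197 - 3*152*(-219)) = 15021*(-32197 + 99864) = 15021*67667 = 1016426007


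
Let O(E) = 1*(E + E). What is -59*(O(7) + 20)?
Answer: -2006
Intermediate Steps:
O(E) = 2*E (O(E) = 1*(2*E) = 2*E)
-59*(O(7) + 20) = -59*(2*7 + 20) = -59*(14 + 20) = -59*34 = -2006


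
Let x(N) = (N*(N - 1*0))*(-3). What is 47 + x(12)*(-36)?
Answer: 15599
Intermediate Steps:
x(N) = -3*N**2 (x(N) = (N*(N + 0))*(-3) = (N*N)*(-3) = N**2*(-3) = -3*N**2)
47 + x(12)*(-36) = 47 - 3*12**2*(-36) = 47 - 3*144*(-36) = 47 - 432*(-36) = 47 + 15552 = 15599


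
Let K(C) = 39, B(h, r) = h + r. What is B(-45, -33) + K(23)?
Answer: -39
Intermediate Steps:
B(-45, -33) + K(23) = (-45 - 33) + 39 = -78 + 39 = -39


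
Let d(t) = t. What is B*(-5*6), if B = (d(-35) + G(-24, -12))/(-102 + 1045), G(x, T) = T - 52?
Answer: 2970/943 ≈ 3.1495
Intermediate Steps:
G(x, T) = -52 + T
B = -99/943 (B = (-35 + (-52 - 12))/(-102 + 1045) = (-35 - 64)/943 = -99*1/943 = -99/943 ≈ -0.10498)
B*(-5*6) = -(-495)*6/943 = -99/943*(-30) = 2970/943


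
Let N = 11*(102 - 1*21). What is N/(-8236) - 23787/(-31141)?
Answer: 168163101/256477276 ≈ 0.65566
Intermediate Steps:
N = 891 (N = 11*(102 - 21) = 11*81 = 891)
N/(-8236) - 23787/(-31141) = 891/(-8236) - 23787/(-31141) = 891*(-1/8236) - 23787*(-1/31141) = -891/8236 + 23787/31141 = 168163101/256477276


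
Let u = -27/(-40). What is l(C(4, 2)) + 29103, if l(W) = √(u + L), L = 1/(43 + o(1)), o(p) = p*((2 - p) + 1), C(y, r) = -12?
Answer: 29103 + √2510/60 ≈ 29104.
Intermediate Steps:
o(p) = p*(3 - p)
L = 1/45 (L = 1/(43 + 1*(3 - 1*1)) = 1/(43 + 1*(3 - 1)) = 1/(43 + 1*2) = 1/(43 + 2) = 1/45 ≈ 0.022222)
u = 27/40 (u = -27*(-1/40) = 27/40 ≈ 0.67500)
l(W) = √2510/60 (l(W) = √(27/40 + 1/45) = √(251/360) = √2510/60)
l(C(4, 2)) + 29103 = √2510/60 + 29103 = 29103 + √2510/60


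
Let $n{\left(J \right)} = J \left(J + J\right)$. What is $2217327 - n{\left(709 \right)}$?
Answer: $1211965$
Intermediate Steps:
$n{\left(J \right)} = 2 J^{2}$ ($n{\left(J \right)} = J 2 J = 2 J^{2}$)
$2217327 - n{\left(709 \right)} = 2217327 - 2 \cdot 709^{2} = 2217327 - 2 \cdot 502681 = 2217327 - 1005362 = 1211965$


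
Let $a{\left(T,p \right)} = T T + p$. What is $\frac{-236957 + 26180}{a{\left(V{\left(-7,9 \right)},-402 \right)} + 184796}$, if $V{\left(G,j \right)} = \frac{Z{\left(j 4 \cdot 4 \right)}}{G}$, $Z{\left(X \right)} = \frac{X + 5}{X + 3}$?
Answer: $- \frac{223179329457}{195243949555} \approx -1.1431$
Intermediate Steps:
$Z{\left(X \right)} = \frac{5 + X}{3 + X}$
$V{\left(G,j \right)} = \frac{5 + 16 j}{G \left(3 + 16 j\right)}$ ($V{\left(G,j \right)} = \frac{\frac{1}{3 + j 4 \cdot 4} \left(5 + j 4 \cdot 4\right)}{G} = \frac{\frac{1}{3 + 4 j 4} \left(5 + 4 j 4\right)}{G} = \frac{\frac{1}{3 + 16 j} \left(5 + 16 j\right)}{G} = \frac{5 + 16 j}{G \left(3 + 16 j\right)}$)
$a{\left(T,p \right)} = p + T^{2}$ ($a{\left(T,p \right)} = T^{2} + p = p + T^{2}$)
$\frac{-236957 + 26180}{a{\left(V{\left(-7,9 \right)},-402 \right)} + 184796} = \frac{-236957 + 26180}{\left(-402 + \left(\frac{5 + 16 \cdot 9}{\left(-7\right) \left(3 + 16 \cdot 9\right)}\right)^{2}\right) + 184796} = - \frac{210777}{\left(-402 + \left(- \frac{5 + 144}{7 \left(3 + 144\right)}\right)^{2}\right) + 184796} = - \frac{210777}{\left(-402 + \left(\left(- \frac{1}{7}\right) \frac{1}{147} \cdot 149\right)^{2}\right) + 184796} = - \frac{210777}{\left(-402 + \left(- \frac{149}{1029}\right)^{2}\right) + 184796} = - \frac{210777}{\left(-402 + \frac{22201}{1058841}\right) + 184796} = - \frac{210777}{- \frac{425631881}{1058841} + 184796} = - \frac{210777}{\frac{195243949555}{1058841}} = \left(-210777\right) \frac{1058841}{195243949555} = - \frac{223179329457}{195243949555}$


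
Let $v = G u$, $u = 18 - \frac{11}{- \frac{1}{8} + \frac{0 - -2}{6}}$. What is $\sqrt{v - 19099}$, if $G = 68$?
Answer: $\frac{11 i \sqrt{4435}}{5} \approx 146.51 i$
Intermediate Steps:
$u = - \frac{174}{5}$ ($u = 18 - \frac{11}{\left(-1\right) \frac{1}{8} + \left(0 + 2\right) \frac{1}{6}} = 18 - \frac{11}{- \frac{1}{8} + 2 \cdot \frac{1}{6}} = 18 - \frac{11}{- \frac{1}{8} + \frac{1}{3}} = 18 - \frac{11}{\frac{5}{24}} = 18 - 11 \cdot \frac{24}{5} = 18 - \frac{264}{5} = - \frac{174}{5} \approx -34.8$)
$v = - \frac{11832}{5}$ ($v = 68 \left(- \frac{174}{5}\right) = - \frac{11832}{5} \approx -2366.4$)
$\sqrt{v - 19099} = \sqrt{- \frac{11832}{5} - 19099} = \sqrt{- \frac{107327}{5}} = \frac{11 i \sqrt{4435}}{5}$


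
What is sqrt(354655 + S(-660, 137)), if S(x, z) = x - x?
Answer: sqrt(354655) ≈ 595.53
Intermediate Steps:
S(x, z) = 0
sqrt(354655 + S(-660, 137)) = sqrt(354655 + 0) = sqrt(354655)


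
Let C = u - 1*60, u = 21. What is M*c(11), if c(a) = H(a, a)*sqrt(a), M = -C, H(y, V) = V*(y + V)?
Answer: 9438*sqrt(11) ≈ 31302.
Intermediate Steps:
H(y, V) = V*(V + y)
C = -39 (C = 21 - 1*60 = 21 - 60 = -39)
M = 39 (M = -1*(-39) = 39)
c(a) = 2*a**(5/2) (c(a) = (a*(a + a))*sqrt(a) = (a*(2*a))*sqrt(a) = (2*a**2)*sqrt(a) = 2*a**(5/2))
M*c(11) = 39*(2*11**(5/2)) = 39*(2*(121*sqrt(11))) = 39*(242*sqrt(11)) = 9438*sqrt(11)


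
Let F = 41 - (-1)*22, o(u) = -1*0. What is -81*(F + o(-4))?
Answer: -5103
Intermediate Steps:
o(u) = 0
F = 63 (F = 41 - 1*(-22) = 41 + 22 = 63)
-81*(F + o(-4)) = -81*(63 + 0) = -81*63 = -5103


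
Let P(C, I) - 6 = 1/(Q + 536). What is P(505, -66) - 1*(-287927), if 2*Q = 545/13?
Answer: 4169557799/14481 ≈ 2.8793e+5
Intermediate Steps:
Q = 545/26 (Q = (545/13)/2 = (545*(1/13))/2 = (½)*(545/13) = 545/26 ≈ 20.962)
P(C, I) = 86912/14481 (P(C, I) = 6 + 1/(545/26 + 536) = 6 + 1/(14481/26) = 6 + 26/14481 = 86912/14481)
P(505, -66) - 1*(-287927) = 86912/14481 - 1*(-287927) = 86912/14481 + 287927 = 4169557799/14481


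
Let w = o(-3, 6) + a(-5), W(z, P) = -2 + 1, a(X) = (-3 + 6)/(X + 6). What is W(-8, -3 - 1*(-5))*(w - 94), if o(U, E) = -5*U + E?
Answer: 70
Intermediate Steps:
o(U, E) = E - 5*U
a(X) = 3/(6 + X)
W(z, P) = -1
w = 24 (w = (6 - 5*(-3)) + 3/(6 - 5) = (6 + 15) + 3/1 = 21 + 3*1 = 21 + 3 = 24)
W(-8, -3 - 1*(-5))*(w - 94) = -(24 - 94) = -1*(-70) = 70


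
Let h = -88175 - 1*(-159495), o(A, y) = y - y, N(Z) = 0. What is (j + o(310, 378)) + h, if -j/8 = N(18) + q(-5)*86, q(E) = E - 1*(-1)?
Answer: 74072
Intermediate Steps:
o(A, y) = 0
h = 71320 (h = -88175 + 159495 = 71320)
q(E) = 1 + E (q(E) = E + 1 = 1 + E)
j = 2752 (j = -8*(0 + (1 - 5)*86) = -8*(0 - 4*86) = -8*(0 - 344) = -8*(-344) = 2752)
(j + o(310, 378)) + h = (2752 + 0) + 71320 = 2752 + 71320 = 74072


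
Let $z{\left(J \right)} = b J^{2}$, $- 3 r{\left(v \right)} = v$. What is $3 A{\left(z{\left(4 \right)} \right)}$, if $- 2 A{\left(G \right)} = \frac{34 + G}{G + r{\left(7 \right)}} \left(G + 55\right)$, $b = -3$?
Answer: $- \frac{441}{151} \approx -2.9205$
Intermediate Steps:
$r{\left(v \right)} = - \frac{v}{3}$
$z{\left(J \right)} = - 3 J^{2}$
$A{\left(G \right)} = - \frac{\left(34 + G\right) \left(55 + G\right)}{2 \left(- \frac{7}{3} + G\right)}$ ($A{\left(G \right)} = - \frac{\frac{34 + G}{G - \frac{7}{3}} \left(G + 55\right)}{2} = - \frac{\frac{34 + G}{G - \frac{7}{3}} \left(55 + G\right)}{2} = - \frac{\frac{34 + G}{- \frac{7}{3} + G} \left(55 + G\right)}{2} = - \frac{\frac{1}{- \frac{7}{3} + G} \left(34 + G\right) \left(55 + G\right)}{2} = - \frac{\left(34 + G\right) \left(55 + G\right)}{2 \left(- \frac{7}{3} + G\right)}$)
$3 A{\left(z{\left(4 \right)} \right)} = 3 \frac{3 \left(-1870 - \left(- 3 \cdot 4^{2}\right)^{2} - 89 \left(- 3 \cdot 4^{2}\right)\right)}{2 \left(-7 + 3 \left(- 3 \cdot 4^{2}\right)\right)} = 3 \frac{3 \left(-1870 - \left(\left(-3\right) 16\right)^{2} - 89 \left(\left(-3\right) 16\right)\right)}{2 \left(-7 + 3 \left(\left(-3\right) 16\right)\right)} = 3 \frac{3 \left(-1870 - \left(-48\right)^{2} - -4272\right)}{2 \left(-7 + 3 \left(-48\right)\right)} = 3 \frac{3 \left(-1870 - 2304 + 4272\right)}{2 \left(-7 - 144\right)} = 3 \frac{3 \left(-1870 - 2304 + 4272\right)}{2 \left(-151\right)} = 3 \cdot \frac{3}{2} \left(- \frac{1}{151}\right) 98 = 3 \left(- \frac{147}{151}\right) = - \frac{441}{151}$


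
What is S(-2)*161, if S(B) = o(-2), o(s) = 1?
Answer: 161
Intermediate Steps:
S(B) = 1
S(-2)*161 = 1*161 = 161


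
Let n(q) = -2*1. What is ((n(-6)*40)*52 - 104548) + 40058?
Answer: -68650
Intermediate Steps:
n(q) = -2
((n(-6)*40)*52 - 104548) + 40058 = (-2*40*52 - 104548) + 40058 = (-80*52 - 104548) + 40058 = (-4160 - 104548) + 40058 = -108708 + 40058 = -68650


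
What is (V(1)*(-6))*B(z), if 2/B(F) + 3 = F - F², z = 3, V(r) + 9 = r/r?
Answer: -32/3 ≈ -10.667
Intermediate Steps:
V(r) = -8 (V(r) = -9 + r/r = -9 + 1 = -8)
B(F) = 2/(-3 + F - F²) (B(F) = 2/(-3 + (F - F²)) = 2/(-3 + F - F²))
(V(1)*(-6))*B(z) = (-8*(-6))*(-2/(3 + 3² - 1*3)) = 48*(-2/(3 + 9 - 3)) = 48*(-2/9) = -32/3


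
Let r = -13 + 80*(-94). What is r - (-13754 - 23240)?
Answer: 29461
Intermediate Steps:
r = -7533 (r = -13 - 7520 = -7533)
r - (-13754 - 23240) = -7533 - (-13754 - 23240) = -7533 - 1*(-36994) = -7533 + 36994 = 29461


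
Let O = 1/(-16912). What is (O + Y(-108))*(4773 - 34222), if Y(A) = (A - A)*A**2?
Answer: 4207/2416 ≈ 1.7413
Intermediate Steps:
O = -1/16912 ≈ -5.9130e-5
Y(A) = 0 (Y(A) = 0*A**2 = 0)
(O + Y(-108))*(4773 - 34222) = (-1/16912 + 0)*(4773 - 34222) = -1/16912*(-29449) = 4207/2416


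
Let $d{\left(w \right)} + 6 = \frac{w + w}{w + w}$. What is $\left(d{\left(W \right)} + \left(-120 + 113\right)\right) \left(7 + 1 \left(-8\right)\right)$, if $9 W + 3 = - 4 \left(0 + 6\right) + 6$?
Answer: $12$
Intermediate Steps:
$W = - \frac{7}{3}$ ($W = - \frac{1}{3} + \frac{- 4 \left(0 + 6\right) + 6}{9} = - \frac{1}{3} + \frac{\left(-4\right) 6 + 6}{9} = - \frac{1}{3} + \frac{-24 + 6}{9} = - \frac{1}{3} + \frac{1}{9} \left(-18\right) = - \frac{1}{3} - 2 = - \frac{7}{3} \approx -2.3333$)
$d{\left(w \right)} = -5$ ($d{\left(w \right)} = -6 + \frac{w + w}{w + w} = -6 + \frac{2 w}{2 w} = -6 + 2 w \frac{1}{2 w} = -6 + 1 = -5$)
$\left(d{\left(W \right)} + \left(-120 + 113\right)\right) \left(7 + 1 \left(-8\right)\right) = \left(-5 + \left(-120 + 113\right)\right) \left(7 + 1 \left(-8\right)\right) = \left(-5 - 7\right) \left(7 - 8\right) = \left(-12\right) \left(-1\right) = 12$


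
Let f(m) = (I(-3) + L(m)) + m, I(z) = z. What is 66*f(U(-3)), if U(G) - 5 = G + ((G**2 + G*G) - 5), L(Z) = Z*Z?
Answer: 15642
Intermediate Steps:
L(Z) = Z**2
U(G) = G + 2*G**2 (U(G) = 5 + (G + ((G**2 + G*G) - 5)) = 5 + (G + ((G**2 + G**2) - 5)) = 5 + (G + (2*G**2 - 5)) = 5 + (G + (-5 + 2*G**2)) = 5 + (-5 + G + 2*G**2) = G + 2*G**2)
f(m) = -3 + m + m**2 (f(m) = (-3 + m**2) + m = -3 + m + m**2)
66*f(U(-3)) = 66*(-3 - 3*(1 + 2*(-3)) + (-3*(1 + 2*(-3)))**2) = 66*(-3 - 3*(1 - 6) + (-3*(1 - 6))**2) = 66*(-3 - 3*(-5) + (-3*(-5))**2) = 66*(-3 + 15 + 15**2) = 66*(-3 + 15 + 225) = 66*237 = 15642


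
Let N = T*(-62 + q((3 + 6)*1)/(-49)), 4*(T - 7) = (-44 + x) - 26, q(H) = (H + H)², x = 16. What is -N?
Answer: -21853/49 ≈ -445.98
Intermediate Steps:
q(H) = 4*H² (q(H) = (2*H)² = 4*H²)
T = -13/2 (T = 7 + ((-44 + 16) - 26)/4 = 7 + (-28 - 26)/4 = 7 + (¼)*(-54) = 7 - 27/2 = -13/2 ≈ -6.5000)
N = 21853/49 (N = -13*(-62 + (4*((3 + 6)*1)²)/(-49))/2 = -13*(-62 + (4*(9*1)²)*(-1/49))/2 = -13*(-62 + (4*9²)*(-1/49))/2 = -13*(-62 + (4*81)*(-1/49))/2 = -13*(-62 + 324*(-1/49))/2 = -13*(-62 - 324/49)/2 = -13/2*(-3362/49) = 21853/49 ≈ 445.98)
-N = -1*21853/49 = -21853/49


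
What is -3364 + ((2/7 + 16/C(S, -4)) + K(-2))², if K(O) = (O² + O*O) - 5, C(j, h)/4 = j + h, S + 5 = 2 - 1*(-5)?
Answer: -164755/49 ≈ -3362.3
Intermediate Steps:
S = 2 (S = -5 + (2 - 1*(-5)) = -5 + (2 + 5) = -5 + 7 = 2)
C(j, h) = 4*h + 4*j (C(j, h) = 4*(j + h) = 4*(h + j) = 4*h + 4*j)
K(O) = -5 + 2*O² (K(O) = (O² + O²) - 5 = 2*O² - 5 = -5 + 2*O²)
-3364 + ((2/7 + 16/C(S, -4)) + K(-2))² = -3364 + ((2/7 + 16/(4*(-4) + 4*2)) + (-5 + 2*(-2)²))² = -3364 + ((2*(⅐) + 16/(-16 + 8)) + (-5 + 2*4))² = -3364 + ((2/7 + 16/(-8)) + (-5 + 8))² = -3364 + ((2/7 + 16*(-⅛)) + 3)² = -3364 + ((2/7 - 2) + 3)² = -3364 + (-12/7 + 3)² = -3364 + (9/7)² = -3364 + 81/49 = -164755/49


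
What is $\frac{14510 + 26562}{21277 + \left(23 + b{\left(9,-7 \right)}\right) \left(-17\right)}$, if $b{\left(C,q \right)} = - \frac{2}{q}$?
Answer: $\frac{238}{121} \approx 1.9669$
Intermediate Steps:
$\frac{14510 + 26562}{21277 + \left(23 + b{\left(9,-7 \right)}\right) \left(-17\right)} = \frac{14510 + 26562}{21277 + \left(23 - \frac{2}{-7}\right) \left(-17\right)} = \frac{41072}{21277 + \left(23 - - \frac{2}{7}\right) \left(-17\right)} = \frac{41072}{21277 + \left(23 + \frac{2}{7}\right) \left(-17\right)} = \frac{41072}{21277 + \frac{163}{7} \left(-17\right)} = \frac{41072}{21277 - \frac{2771}{7}} = \frac{41072}{\frac{146168}{7}} = 41072 \cdot \frac{7}{146168} = \frac{238}{121}$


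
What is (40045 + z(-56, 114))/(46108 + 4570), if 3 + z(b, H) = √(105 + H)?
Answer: 20021/25339 + √219/50678 ≈ 0.79042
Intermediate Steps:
z(b, H) = -3 + √(105 + H)
(40045 + z(-56, 114))/(46108 + 4570) = (40045 + (-3 + √(105 + 114)))/(46108 + 4570) = (40045 + (-3 + √219))/50678 = (40042 + √219)*(1/50678) = 20021/25339 + √219/50678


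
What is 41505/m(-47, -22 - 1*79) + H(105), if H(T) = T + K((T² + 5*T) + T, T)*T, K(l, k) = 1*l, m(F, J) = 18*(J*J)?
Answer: 74908813115/61206 ≈ 1.2239e+6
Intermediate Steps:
m(F, J) = 18*J²
K(l, k) = l
H(T) = T + T*(T² + 6*T) (H(T) = T + ((T² + 5*T) + T)*T = T + (T² + 6*T)*T = T + T*(T² + 6*T))
41505/m(-47, -22 - 1*79) + H(105) = 41505/((18*(-22 - 1*79)²)) + 105*(1 + 105*(6 + 105)) = 41505/((18*(-22 - 79)²)) + 105*(1 + 105*111) = 41505/((18*(-101)²)) + 105*(1 + 11655) = 41505/((18*10201)) + 105*11656 = 41505/183618 + 1223880 = 41505*(1/183618) + 1223880 = 13835/61206 + 1223880 = 74908813115/61206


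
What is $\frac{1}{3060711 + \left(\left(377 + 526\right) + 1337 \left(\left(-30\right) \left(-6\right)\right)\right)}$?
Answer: $\frac{1}{3302274} \approx 3.0282 \cdot 10^{-7}$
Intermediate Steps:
$\frac{1}{3060711 + \left(\left(377 + 526\right) + 1337 \left(\left(-30\right) \left(-6\right)\right)\right)} = \frac{1}{3060711 + \left(903 + 1337 \cdot 180\right)} = \frac{1}{3060711 + \left(903 + 240660\right)} = \frac{1}{3060711 + 241563} = \frac{1}{3302274}$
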